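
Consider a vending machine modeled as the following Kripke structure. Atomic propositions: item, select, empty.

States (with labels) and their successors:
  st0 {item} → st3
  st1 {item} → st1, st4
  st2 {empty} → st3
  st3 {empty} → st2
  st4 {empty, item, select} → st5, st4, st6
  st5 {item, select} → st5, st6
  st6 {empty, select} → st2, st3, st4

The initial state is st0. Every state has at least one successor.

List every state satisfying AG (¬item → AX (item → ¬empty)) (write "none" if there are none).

{st0, st2, st3}

States satisfying ¬item → AX (item → ¬empty): {st0, st1, st2, st3, st4, st5}.
States satisfying AG (¬item → AX (item → ¬empty)): {st0, st2, st3}.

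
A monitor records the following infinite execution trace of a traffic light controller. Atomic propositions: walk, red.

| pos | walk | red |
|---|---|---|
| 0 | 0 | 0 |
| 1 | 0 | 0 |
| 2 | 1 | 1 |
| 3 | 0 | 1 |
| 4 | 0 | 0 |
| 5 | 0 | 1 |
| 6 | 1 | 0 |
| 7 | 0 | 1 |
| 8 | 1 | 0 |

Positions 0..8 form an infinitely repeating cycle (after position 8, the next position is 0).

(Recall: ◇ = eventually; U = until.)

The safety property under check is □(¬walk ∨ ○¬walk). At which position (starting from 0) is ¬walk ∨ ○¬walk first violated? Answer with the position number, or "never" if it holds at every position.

¬walk ∨ ○¬walk holds at every position 0..8, and those are all the positions the trace ever visits, so the invariant □(¬walk ∨ ○¬walk) is never violated.

never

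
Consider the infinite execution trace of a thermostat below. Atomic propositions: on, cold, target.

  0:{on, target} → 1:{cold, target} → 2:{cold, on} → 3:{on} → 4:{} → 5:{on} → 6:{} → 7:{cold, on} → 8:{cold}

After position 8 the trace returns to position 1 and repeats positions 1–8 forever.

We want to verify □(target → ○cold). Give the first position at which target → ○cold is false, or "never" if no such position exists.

never

target → ○cold holds at every position 0..8, and those are all the positions the trace ever visits, so the invariant □(target → ○cold) is never violated.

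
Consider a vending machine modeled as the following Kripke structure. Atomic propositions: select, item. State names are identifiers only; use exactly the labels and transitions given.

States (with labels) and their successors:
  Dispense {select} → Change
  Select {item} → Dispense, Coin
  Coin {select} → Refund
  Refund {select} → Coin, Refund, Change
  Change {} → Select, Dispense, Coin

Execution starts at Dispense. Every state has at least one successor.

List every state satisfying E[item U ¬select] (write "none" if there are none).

States satisfying item: {Select}.
States satisfying ¬select: {Select, Change}.
States satisfying E[item U ¬select]: {Select, Change}.

{Select, Change}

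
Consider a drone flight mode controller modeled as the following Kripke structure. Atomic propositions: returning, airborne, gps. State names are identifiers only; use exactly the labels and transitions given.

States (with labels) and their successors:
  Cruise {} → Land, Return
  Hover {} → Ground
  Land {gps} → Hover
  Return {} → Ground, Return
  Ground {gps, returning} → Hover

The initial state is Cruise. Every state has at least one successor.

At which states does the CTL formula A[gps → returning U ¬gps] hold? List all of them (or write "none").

{Cruise, Hover, Return, Ground}

States satisfying gps → returning: {Cruise, Hover, Return, Ground}.
States satisfying ¬gps: {Cruise, Hover, Return}.
States satisfying A[gps → returning U ¬gps]: {Cruise, Hover, Return, Ground}.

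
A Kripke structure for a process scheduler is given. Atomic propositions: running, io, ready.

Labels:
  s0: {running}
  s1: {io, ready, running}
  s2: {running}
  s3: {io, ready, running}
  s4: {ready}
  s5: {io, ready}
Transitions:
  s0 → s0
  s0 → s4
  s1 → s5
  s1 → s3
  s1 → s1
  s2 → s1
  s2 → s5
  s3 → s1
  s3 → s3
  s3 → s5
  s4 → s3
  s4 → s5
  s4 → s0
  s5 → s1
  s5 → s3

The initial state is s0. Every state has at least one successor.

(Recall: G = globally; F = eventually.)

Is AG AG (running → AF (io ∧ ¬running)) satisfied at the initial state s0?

States satisfying AG (running → AF (io ∧ ¬running)): ∅.
States satisfying AG AG (running → AF (io ∧ ¬running)): ∅.
s0 is reachable from s0 and violates AG (running → AF (io ∧ ¬running)), so AG fails at s0.
s0 ∉ Sat(AG AG (running → AF (io ∧ ¬running))).

Does not hold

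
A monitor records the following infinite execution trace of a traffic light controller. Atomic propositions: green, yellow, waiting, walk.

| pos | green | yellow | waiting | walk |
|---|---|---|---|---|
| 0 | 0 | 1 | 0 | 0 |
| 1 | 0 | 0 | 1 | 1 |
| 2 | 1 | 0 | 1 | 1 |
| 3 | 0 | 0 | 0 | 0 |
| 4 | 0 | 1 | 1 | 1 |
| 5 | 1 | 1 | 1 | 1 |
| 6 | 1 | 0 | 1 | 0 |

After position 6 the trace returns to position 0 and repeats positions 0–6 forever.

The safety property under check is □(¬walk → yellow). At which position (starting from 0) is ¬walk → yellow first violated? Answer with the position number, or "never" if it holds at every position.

Check ¬walk → yellow at each position in order: 0 ✓, 1 ✓, 2 ✓.
At position 3 the labels are {}, so ¬walk → yellow is false there. This is the first violation.

3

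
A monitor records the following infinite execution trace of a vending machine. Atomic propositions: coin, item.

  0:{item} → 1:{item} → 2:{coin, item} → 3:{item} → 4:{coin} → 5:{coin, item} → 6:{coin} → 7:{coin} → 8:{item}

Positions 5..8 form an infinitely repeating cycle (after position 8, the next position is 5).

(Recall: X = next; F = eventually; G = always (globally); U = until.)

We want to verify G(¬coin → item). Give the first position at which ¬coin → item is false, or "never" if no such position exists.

¬coin → item holds at every position 0..8, and those are all the positions the trace ever visits, so the invariant G(¬coin → item) is never violated.

never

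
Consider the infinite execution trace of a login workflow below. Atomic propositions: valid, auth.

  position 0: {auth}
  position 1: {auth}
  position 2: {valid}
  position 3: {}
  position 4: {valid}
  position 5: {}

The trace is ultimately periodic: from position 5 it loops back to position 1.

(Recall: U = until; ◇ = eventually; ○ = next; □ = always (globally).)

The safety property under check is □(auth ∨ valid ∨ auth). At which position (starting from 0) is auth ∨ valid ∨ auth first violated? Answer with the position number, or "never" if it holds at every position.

3

Check auth ∨ valid ∨ auth at each position in order: 0 ✓, 1 ✓, 2 ✓.
At position 3 the labels are {}, so auth ∨ valid ∨ auth is false there. This is the first violation.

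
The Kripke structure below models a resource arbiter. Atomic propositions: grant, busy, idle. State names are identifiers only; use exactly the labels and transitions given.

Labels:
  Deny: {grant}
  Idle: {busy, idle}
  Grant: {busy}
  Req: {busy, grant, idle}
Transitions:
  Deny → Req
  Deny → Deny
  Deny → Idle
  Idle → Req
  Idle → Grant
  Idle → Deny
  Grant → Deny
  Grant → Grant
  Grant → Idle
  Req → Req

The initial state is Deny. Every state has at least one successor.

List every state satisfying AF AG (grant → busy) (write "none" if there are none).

States satisfying AG (grant → busy): {Req}.
States satisfying AF AG (grant → busy): {Req}.

{Req}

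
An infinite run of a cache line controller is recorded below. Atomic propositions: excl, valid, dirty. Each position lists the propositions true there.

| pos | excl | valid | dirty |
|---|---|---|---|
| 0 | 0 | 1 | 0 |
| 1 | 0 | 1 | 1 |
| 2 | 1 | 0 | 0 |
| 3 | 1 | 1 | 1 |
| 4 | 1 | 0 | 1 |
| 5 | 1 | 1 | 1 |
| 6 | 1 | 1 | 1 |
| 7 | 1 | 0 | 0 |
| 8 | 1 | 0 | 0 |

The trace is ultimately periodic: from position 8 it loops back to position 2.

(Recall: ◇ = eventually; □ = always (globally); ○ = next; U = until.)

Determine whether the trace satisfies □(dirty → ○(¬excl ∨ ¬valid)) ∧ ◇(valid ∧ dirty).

dirty → ○(¬excl ∨ ¬valid) must hold at every position from 0 onward. It fails at position 4, so □(dirty → ○(¬excl ∨ ¬valid)) is false.
Positions where dirty holds: 1, 3, 4, 5, 6.
Check ○(¬excl ∨ ¬valid) at each: 1→ok, 3→ok, 4→fails, 5→fails, 6→ok.
valid ∧ dirty holds at position 1, which is reachable from 0, so ◇(valid ∧ dirty) holds.
At position 0: □(dirty → ○(¬excl ∨ ¬valid)) is false; ◇(valid ∧ dirty) is true; so □(dirty → ○(¬excl ∨ ¬valid)) ∧ ◇(valid ∧ dirty) is false.

Does not hold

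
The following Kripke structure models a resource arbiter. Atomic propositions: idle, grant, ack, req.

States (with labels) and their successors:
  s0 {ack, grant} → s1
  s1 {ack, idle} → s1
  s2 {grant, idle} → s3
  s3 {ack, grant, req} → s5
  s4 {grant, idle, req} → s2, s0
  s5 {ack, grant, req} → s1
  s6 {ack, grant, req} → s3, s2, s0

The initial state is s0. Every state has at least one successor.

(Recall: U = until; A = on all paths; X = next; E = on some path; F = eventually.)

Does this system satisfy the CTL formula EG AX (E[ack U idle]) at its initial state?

Yes

States satisfying AX (E[ack U idle]): {s0, s1, s2, s3, s4, s5, s6}.
States satisfying EG AX (E[ack U idle]): {s0, s1, s2, s3, s4, s5, s6}.
s0 ∈ Sat(EG AX (E[ack U idle])).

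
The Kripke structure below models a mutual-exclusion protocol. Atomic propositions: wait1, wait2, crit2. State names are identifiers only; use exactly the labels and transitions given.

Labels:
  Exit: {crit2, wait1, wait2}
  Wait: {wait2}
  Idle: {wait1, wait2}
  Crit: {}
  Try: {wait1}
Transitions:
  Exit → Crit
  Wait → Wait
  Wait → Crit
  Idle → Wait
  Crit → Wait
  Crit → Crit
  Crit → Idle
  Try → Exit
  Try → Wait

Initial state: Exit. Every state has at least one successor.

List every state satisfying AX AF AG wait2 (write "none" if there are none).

States satisfying AF AG wait2: ∅.
States satisfying AX AF AG wait2: ∅.

none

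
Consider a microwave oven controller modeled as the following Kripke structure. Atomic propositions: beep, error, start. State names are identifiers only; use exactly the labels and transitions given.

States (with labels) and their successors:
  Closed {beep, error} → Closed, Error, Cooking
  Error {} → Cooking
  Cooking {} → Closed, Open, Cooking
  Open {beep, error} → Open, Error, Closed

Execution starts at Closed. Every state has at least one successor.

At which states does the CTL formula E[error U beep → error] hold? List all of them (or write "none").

States satisfying error: {Closed, Open}.
States satisfying beep → error: {Closed, Error, Cooking, Open}.
States satisfying E[error U beep → error]: {Closed, Error, Cooking, Open}.

{Closed, Error, Cooking, Open}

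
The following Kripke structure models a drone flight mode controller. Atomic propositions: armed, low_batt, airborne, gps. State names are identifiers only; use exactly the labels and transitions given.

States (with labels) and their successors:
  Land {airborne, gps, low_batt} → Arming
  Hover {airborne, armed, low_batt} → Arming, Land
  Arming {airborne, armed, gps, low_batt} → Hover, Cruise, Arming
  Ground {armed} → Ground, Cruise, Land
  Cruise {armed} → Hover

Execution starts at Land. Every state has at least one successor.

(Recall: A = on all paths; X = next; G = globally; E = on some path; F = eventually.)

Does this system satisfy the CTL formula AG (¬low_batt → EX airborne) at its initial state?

States satisfying ¬low_batt → EX airborne: {Land, Hover, Arming, Ground, Cruise}.
States satisfying AG (¬low_batt → EX airborne): {Land, Hover, Arming, Ground, Cruise}.
Every state reachable from Land satisfies ¬low_batt → EX airborne.
Land ∈ Sat(AG (¬low_batt → EX airborne)).

Yes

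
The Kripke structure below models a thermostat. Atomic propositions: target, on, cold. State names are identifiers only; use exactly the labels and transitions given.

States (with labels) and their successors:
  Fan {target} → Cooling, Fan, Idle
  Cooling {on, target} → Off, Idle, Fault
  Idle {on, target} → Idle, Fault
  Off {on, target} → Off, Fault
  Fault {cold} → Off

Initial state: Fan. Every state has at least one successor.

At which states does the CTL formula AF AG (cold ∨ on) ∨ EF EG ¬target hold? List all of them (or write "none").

States satisfying AG (cold ∨ on): {Cooling, Idle, Off, Fault}.
States satisfying AF AG (cold ∨ on): {Cooling, Idle, Off, Fault}.
States satisfying EG ¬target: ∅.
States satisfying EF EG ¬target: ∅.
States satisfying AF AG (cold ∨ on) ∨ EF EG ¬target: {Cooling, Idle, Off, Fault}.

{Cooling, Idle, Off, Fault}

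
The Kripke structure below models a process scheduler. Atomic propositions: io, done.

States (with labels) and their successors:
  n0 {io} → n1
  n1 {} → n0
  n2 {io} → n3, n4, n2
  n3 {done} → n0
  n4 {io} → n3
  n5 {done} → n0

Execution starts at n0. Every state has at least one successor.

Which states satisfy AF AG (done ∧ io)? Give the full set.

none

States satisfying AG (done ∧ io): ∅.
States satisfying AF AG (done ∧ io): ∅.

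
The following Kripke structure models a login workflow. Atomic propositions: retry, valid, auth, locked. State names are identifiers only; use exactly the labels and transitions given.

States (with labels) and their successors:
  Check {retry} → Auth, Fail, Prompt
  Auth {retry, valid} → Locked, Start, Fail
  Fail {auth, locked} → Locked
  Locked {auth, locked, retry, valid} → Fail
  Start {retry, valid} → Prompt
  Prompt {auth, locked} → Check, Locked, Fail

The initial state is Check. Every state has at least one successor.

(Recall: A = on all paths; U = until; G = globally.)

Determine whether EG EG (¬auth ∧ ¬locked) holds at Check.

Does not hold

States satisfying EG (¬auth ∧ ¬locked): ∅.
States satisfying EG EG (¬auth ∧ ¬locked): ∅.
No suitable path/successor from Check witnesses the formula.
Check ∉ Sat(EG EG (¬auth ∧ ¬locked)).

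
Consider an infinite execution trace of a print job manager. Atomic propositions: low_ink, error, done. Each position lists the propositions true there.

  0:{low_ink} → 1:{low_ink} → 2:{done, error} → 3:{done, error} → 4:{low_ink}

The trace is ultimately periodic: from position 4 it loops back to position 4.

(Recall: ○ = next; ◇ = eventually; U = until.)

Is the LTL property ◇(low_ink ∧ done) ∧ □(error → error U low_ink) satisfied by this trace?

No

low_ink ∧ done is false at every position 0..4, so it never becomes true and ◇(low_ink ∧ done) fails.
error → error U low_ink holds at every position 0..4, and those are all positions ever visited, so □(error → error U low_ink) holds.
Positions where error holds: 2, 3.
Check error U low_ink at each: 2→ok, 3→ok.
At position 0: ◇(low_ink ∧ done) is false; □(error → error U low_ink) is true; so ◇(low_ink ∧ done) ∧ □(error → error U low_ink) is false.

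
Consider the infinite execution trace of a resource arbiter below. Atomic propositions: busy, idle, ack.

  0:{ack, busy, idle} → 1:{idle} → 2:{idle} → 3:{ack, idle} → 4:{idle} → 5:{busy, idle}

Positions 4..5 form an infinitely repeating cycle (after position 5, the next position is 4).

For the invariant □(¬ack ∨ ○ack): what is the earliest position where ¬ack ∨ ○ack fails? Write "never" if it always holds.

At position 0 the labels are {ack, busy, idle} and the next position 1 has {idle}, so ¬ack ∨ ○ack is false there. This is the first violation.

0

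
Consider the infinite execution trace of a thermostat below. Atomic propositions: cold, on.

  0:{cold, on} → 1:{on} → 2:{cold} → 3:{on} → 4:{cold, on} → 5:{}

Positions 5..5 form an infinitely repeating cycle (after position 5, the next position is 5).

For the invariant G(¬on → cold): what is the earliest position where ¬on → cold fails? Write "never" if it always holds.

Check ¬on → cold at each position in order: 0 ✓, 1 ✓, 2 ✓, 3 ✓, 4 ✓.
At position 5 the labels are {}, so ¬on → cold is false there. This is the first violation.

5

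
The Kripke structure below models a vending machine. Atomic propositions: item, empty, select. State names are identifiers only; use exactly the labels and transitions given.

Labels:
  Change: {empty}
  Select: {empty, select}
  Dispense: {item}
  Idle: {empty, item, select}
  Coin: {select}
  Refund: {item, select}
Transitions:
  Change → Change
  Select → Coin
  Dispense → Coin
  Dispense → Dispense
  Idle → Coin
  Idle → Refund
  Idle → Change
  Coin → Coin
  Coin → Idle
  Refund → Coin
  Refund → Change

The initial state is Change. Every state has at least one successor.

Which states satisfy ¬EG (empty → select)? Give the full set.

States satisfying empty → select: {Select, Dispense, Idle, Coin, Refund}.
States satisfying EG (empty → select): {Select, Dispense, Idle, Coin, Refund}.
States satisfying ¬EG (empty → select): {Change}.

{Change}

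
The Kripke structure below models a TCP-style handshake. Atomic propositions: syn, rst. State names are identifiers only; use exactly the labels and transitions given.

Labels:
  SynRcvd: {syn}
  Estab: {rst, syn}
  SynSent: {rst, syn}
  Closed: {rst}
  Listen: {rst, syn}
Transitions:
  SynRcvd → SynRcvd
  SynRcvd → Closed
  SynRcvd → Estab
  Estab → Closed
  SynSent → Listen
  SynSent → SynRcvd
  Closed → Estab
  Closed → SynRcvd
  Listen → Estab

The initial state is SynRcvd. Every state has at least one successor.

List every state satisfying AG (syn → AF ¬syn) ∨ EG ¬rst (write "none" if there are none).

{SynRcvd}

States satisfying syn → AF ¬syn: {Estab, Closed, Listen}.
States satisfying AG (syn → AF ¬syn): ∅.
States satisfying ¬rst: {SynRcvd}.
States satisfying EG ¬rst: {SynRcvd}.
States satisfying AG (syn → AF ¬syn) ∨ EG ¬rst: {SynRcvd}.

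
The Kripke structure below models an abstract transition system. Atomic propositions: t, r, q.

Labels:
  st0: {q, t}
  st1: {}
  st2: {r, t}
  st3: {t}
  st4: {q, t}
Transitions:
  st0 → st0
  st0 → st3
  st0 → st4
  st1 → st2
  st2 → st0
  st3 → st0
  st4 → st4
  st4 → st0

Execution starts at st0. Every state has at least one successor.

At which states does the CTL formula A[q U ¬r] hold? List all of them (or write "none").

States satisfying q: {st0, st4}.
States satisfying ¬r: {st0, st1, st3, st4}.
States satisfying A[q U ¬r]: {st0, st1, st3, st4}.

{st0, st1, st3, st4}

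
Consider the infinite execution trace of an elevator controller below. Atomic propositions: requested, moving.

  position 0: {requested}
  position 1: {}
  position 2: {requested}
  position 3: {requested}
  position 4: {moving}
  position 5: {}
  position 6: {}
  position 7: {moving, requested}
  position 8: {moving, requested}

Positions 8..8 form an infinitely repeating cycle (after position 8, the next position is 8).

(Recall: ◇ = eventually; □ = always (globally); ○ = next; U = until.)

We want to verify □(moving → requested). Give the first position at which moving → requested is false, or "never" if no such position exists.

4

Check moving → requested at each position in order: 0 ✓, 1 ✓, 2 ✓, 3 ✓.
At position 4 the labels are {moving}, so moving → requested is false there. This is the first violation.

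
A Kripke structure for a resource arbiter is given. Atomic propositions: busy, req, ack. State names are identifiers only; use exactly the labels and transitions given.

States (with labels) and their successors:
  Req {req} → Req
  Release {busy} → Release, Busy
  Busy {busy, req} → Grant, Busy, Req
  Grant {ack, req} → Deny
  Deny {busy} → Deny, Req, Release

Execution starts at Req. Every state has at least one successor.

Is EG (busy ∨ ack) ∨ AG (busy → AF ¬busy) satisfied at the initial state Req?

States satisfying busy ∨ ack: {Release, Busy, Grant, Deny}.
States satisfying EG (busy ∨ ack): {Release, Busy, Grant, Deny}.
States satisfying busy → AF ¬busy: {Req, Grant}.
States satisfying AG (busy → AF ¬busy): {Req}.
States satisfying EG (busy ∨ ack) ∨ AG (busy → AF ¬busy): {Req, Release, Busy, Grant, Deny}.
Req ∈ Sat(EG (busy ∨ ack) ∨ AG (busy → AF ¬busy)).

Yes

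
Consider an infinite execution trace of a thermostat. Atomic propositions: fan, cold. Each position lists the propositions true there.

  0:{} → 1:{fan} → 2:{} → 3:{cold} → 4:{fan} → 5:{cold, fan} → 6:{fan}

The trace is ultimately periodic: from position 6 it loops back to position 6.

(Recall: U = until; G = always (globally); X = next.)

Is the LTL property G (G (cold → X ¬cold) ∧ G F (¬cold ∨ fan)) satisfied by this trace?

G (cold → X ¬cold) ∧ G F (¬cold ∨ fan) holds at every position 0..6, and those are all positions ever visited, so G (G (cold → X ¬cold) ∧ G F (¬cold ∨ fan)) holds.

Holds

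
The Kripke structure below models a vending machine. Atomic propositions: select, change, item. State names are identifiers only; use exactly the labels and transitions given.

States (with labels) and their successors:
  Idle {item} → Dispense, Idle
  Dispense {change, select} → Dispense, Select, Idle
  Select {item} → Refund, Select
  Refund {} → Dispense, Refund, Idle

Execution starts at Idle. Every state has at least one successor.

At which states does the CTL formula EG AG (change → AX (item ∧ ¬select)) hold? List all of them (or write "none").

States satisfying AG (change → AX (item ∧ ¬select)): ∅.
States satisfying EG AG (change → AX (item ∧ ¬select)): ∅.

none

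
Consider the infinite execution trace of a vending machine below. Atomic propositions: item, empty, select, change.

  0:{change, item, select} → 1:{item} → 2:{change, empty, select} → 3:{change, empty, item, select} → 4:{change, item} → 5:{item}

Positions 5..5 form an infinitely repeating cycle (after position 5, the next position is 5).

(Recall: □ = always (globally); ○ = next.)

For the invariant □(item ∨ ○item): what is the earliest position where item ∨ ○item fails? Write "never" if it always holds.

never

item ∨ ○item holds at every position 0..5, and those are all the positions the trace ever visits, so the invariant □(item ∨ ○item) is never violated.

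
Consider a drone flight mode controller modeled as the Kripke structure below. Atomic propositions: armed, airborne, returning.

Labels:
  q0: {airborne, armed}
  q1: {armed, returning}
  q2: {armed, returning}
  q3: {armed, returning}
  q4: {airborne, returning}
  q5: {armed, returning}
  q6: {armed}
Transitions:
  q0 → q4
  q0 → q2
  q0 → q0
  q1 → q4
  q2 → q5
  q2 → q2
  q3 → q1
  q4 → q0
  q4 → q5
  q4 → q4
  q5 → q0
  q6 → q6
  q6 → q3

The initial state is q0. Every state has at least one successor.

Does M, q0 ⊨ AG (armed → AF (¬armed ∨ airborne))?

States satisfying armed → AF (¬armed ∨ airborne): {q0, q1, q3, q4, q5}.
States satisfying AG (armed → AF (¬armed ∨ airborne)): ∅.
q2 is reachable from q0 and violates armed → AF (¬armed ∨ airborne), so AG fails at q0.
q0 ∉ Sat(AG (armed → AF (¬armed ∨ airborne))).

No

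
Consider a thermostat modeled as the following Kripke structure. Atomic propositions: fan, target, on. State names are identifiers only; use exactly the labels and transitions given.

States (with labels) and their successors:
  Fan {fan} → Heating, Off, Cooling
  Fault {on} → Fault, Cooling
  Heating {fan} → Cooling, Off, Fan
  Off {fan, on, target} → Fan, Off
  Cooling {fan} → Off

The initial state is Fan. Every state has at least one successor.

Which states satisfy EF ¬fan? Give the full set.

States satisfying ¬fan: {Fault}.
States satisfying EF ¬fan: {Fault}.

{Fault}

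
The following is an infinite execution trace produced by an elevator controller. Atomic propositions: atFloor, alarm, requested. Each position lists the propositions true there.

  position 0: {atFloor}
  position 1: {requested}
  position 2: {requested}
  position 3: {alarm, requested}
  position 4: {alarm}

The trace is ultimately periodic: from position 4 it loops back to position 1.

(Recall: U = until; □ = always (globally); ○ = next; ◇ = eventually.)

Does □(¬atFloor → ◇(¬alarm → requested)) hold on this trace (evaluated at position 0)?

¬atFloor → ◇(¬alarm → requested) holds at every position 0..4, and those are all positions ever visited, so □(¬atFloor → ◇(¬alarm → requested)) holds.
Positions where ¬atFloor holds: 1, 2, 3, 4.
Check ◇(¬alarm → requested) at each: 1→ok, 2→ok, 3→ok, 4→ok.

Yes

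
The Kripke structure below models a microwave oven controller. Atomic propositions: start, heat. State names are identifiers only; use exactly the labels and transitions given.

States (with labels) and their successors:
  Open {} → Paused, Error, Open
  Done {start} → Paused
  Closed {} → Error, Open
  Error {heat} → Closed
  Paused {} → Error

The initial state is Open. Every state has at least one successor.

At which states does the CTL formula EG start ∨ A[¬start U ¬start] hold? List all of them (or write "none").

States satisfying start: {Done}.
States satisfying EG start: ∅.
States satisfying ¬start: {Open, Closed, Error, Paused}.
States satisfying A[¬start U ¬start]: {Open, Closed, Error, Paused}.
States satisfying EG start ∨ A[¬start U ¬start]: {Open, Closed, Error, Paused}.

{Open, Closed, Error, Paused}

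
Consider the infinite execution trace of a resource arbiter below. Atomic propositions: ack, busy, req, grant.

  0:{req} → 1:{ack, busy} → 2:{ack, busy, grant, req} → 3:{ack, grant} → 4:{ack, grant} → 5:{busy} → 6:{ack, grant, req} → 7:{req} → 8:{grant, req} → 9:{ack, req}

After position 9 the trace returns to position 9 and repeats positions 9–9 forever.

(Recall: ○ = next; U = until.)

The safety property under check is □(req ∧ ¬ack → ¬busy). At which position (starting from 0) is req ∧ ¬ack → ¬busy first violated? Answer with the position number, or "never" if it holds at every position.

never

req ∧ ¬ack → ¬busy holds at every position 0..9, and those are all the positions the trace ever visits, so the invariant □(req ∧ ¬ack → ¬busy) is never violated.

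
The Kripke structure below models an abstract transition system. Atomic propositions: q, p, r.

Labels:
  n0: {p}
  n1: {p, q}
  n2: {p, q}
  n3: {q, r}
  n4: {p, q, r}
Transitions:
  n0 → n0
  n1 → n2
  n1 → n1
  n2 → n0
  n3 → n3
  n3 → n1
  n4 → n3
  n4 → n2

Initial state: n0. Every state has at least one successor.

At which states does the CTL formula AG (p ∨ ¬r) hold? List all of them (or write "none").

States satisfying p ∨ ¬r: {n0, n1, n2, n4}.
States satisfying AG (p ∨ ¬r): {n0, n1, n2}.

{n0, n1, n2}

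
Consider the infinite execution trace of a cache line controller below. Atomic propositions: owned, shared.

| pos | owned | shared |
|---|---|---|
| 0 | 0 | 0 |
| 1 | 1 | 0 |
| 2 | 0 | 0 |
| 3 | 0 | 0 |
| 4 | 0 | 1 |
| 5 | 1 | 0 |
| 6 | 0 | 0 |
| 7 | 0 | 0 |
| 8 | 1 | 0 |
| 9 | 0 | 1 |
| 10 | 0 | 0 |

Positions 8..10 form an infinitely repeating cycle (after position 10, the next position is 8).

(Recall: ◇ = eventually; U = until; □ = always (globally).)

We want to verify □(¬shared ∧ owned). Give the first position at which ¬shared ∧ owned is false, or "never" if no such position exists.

At position 0 the labels are {}, so ¬shared ∧ owned is false there. This is the first violation.

0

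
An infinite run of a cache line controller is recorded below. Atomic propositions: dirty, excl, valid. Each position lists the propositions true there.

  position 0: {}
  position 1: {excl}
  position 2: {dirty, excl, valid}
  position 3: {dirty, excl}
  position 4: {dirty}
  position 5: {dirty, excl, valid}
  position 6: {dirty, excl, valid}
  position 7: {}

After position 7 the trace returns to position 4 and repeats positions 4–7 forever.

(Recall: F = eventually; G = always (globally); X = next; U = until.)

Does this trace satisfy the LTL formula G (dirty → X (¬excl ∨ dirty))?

Satisfied

dirty → X (¬excl ∨ dirty) holds at every position 0..7, and those are all positions ever visited, so G (dirty → X (¬excl ∨ dirty)) holds.
Positions where dirty holds: 2, 3, 4, 5, 6.
Check X (¬excl ∨ dirty) at each: 2→ok, 3→ok, 4→ok, 5→ok, 6→ok.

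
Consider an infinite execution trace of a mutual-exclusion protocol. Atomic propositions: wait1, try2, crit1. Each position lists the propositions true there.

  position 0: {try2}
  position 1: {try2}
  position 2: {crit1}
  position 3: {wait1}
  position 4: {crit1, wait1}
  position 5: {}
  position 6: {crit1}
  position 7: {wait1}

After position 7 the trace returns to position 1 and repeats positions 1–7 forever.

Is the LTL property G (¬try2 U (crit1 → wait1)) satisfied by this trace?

¬try2 U (crit1 → wait1) holds at every position 0..7, and those are all positions ever visited, so G (¬try2 U (crit1 → wait1)) holds.

Holds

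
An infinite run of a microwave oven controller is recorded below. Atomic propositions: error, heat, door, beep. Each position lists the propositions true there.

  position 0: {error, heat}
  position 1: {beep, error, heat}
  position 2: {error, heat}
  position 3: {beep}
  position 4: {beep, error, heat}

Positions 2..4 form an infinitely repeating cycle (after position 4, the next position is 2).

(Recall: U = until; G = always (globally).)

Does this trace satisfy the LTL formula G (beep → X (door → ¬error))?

beep → X (door → ¬error) holds at every position 0..4, and those are all positions ever visited, so G (beep → X (door → ¬error)) holds.
Positions where beep holds: 1, 3, 4.
Check X (door → ¬error) at each: 1→ok, 3→ok, 4→ok.

Holds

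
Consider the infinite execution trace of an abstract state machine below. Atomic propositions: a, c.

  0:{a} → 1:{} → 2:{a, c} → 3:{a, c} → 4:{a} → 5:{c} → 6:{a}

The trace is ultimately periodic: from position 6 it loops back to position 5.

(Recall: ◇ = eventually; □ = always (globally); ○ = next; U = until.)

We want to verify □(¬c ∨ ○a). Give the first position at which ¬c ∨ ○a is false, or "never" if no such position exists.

¬c ∨ ○a holds at every position 0..6, and those are all the positions the trace ever visits, so the invariant □(¬c ∨ ○a) is never violated.

never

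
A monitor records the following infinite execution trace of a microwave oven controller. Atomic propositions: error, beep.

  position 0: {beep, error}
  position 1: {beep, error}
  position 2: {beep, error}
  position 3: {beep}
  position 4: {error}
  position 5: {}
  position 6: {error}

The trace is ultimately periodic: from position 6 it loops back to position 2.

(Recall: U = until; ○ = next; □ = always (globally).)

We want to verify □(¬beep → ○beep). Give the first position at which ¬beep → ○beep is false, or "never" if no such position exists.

Check ¬beep → ○beep at each position in order: 0 ✓, 1 ✓, 2 ✓, 3 ✓.
At position 4 the labels are {error} and the next position 5 has {}, so ¬beep → ○beep is false there. This is the first violation.

4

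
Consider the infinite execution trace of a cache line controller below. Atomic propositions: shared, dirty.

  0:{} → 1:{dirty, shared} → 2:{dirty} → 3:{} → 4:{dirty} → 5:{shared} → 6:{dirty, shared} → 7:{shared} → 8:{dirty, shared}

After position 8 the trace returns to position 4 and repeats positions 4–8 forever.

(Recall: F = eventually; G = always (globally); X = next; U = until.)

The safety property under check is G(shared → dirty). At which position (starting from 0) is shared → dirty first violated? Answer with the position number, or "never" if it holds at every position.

5

Check shared → dirty at each position in order: 0 ✓, 1 ✓, 2 ✓, 3 ✓, 4 ✓.
At position 5 the labels are {shared}, so shared → dirty is false there. This is the first violation.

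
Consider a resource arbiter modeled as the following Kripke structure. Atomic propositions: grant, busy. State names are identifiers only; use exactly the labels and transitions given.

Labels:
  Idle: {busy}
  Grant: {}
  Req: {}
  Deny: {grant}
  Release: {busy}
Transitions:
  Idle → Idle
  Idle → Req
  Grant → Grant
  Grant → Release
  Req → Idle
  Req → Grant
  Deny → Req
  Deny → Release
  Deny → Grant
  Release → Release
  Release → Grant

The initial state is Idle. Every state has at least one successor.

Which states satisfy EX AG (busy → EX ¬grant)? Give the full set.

{Idle, Grant, Req, Deny, Release}

States satisfying AG (busy → EX ¬grant): {Idle, Grant, Req, Deny, Release}.
States satisfying EX AG (busy → EX ¬grant): {Idle, Grant, Req, Deny, Release}.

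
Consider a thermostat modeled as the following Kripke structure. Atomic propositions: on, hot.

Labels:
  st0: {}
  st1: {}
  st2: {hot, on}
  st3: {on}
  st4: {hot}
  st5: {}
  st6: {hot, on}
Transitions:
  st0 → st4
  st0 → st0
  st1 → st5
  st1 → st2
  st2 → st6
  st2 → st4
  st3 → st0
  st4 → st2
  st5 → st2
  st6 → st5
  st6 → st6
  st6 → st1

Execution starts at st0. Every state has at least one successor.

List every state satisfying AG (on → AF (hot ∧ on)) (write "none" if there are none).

{st0, st1, st2, st4, st5, st6}

States satisfying on → AF (hot ∧ on): {st0, st1, st2, st4, st5, st6}.
States satisfying AG (on → AF (hot ∧ on)): {st0, st1, st2, st4, st5, st6}.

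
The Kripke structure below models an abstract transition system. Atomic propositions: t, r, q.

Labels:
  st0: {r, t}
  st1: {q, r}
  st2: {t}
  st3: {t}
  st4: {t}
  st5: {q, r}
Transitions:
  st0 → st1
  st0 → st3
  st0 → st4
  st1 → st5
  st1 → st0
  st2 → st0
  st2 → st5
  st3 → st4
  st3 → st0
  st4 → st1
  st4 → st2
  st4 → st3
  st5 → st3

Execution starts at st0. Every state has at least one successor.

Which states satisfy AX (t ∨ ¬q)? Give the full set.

States satisfying t ∨ ¬q: {st0, st2, st3, st4}.
States satisfying AX (t ∨ ¬q): {st3, st5}.

{st3, st5}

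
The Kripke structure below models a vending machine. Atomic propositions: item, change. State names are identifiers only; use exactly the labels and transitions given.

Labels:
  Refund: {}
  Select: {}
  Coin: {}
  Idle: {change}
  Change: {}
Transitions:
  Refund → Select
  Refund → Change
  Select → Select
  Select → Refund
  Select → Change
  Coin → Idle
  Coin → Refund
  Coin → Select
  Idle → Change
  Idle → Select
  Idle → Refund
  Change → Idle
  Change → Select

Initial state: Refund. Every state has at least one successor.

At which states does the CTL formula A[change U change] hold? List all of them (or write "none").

States satisfying change: {Idle}.
States satisfying A[change U change]: {Idle}.

{Idle}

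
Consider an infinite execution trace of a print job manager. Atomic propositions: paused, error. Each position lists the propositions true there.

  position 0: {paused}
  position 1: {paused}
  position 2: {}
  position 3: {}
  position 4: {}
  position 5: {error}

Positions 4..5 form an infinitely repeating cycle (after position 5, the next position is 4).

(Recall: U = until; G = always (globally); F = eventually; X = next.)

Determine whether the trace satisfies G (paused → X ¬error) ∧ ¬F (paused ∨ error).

No

paused → X ¬error holds at every position 0..5, and those are all positions ever visited, so G (paused → X ¬error) holds.
Positions where paused holds: 0, 1.
Check X ¬error at each: 0→ok, 1→ok.
At position 0: G (paused → X ¬error) is true; ¬F (paused ∨ error) is false; so G (paused → X ¬error) ∧ ¬F (paused ∨ error) is false.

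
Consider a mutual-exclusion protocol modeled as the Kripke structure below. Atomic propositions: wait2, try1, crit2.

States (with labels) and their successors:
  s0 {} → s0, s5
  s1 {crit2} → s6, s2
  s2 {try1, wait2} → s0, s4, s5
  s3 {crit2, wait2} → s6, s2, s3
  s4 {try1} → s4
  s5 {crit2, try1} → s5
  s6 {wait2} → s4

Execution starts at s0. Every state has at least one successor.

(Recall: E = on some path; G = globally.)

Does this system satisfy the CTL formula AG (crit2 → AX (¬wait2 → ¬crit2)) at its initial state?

Violated

States satisfying crit2 → AX (¬wait2 → ¬crit2): {s0, s1, s2, s3, s4, s6}.
States satisfying AG (crit2 → AX (¬wait2 → ¬crit2)): {s4, s6}.
s5 is reachable from s0 and violates crit2 → AX (¬wait2 → ¬crit2), so AG fails at s0.
s0 ∉ Sat(AG (crit2 → AX (¬wait2 → ¬crit2))).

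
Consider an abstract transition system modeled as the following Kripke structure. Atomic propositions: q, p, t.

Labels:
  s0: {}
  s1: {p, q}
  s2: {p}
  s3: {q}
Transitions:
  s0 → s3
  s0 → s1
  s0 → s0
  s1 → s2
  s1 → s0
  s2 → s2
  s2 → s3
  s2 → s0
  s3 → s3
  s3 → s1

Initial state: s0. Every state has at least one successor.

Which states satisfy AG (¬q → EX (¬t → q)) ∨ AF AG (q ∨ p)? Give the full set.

States satisfying ¬q → EX (¬t → q): {s0, s1, s2, s3}.
States satisfying AG (¬q → EX (¬t → q)): {s0, s1, s2, s3}.
States satisfying AG (q ∨ p): ∅.
States satisfying AF AG (q ∨ p): ∅.
States satisfying AG (¬q → EX (¬t → q)) ∨ AF AG (q ∨ p): {s0, s1, s2, s3}.

{s0, s1, s2, s3}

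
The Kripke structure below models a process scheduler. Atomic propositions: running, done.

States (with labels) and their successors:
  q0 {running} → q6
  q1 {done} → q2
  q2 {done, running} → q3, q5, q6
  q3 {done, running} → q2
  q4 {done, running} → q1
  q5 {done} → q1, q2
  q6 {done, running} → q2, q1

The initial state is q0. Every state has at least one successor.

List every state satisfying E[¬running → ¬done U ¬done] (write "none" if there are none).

{q0}

States satisfying ¬running → ¬done: {q0, q2, q3, q4, q6}.
States satisfying ¬done: {q0}.
States satisfying E[¬running → ¬done U ¬done]: {q0}.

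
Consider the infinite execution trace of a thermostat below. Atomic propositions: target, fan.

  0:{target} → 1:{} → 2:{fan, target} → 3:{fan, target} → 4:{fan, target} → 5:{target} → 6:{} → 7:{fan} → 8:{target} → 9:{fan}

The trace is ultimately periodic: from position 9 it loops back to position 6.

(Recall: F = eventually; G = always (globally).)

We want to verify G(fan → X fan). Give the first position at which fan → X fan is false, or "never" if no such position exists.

Check fan → X fan at each position in order: 0 ✓, 1 ✓, 2 ✓, 3 ✓.
At position 4 the labels are {fan, target} and the next position 5 has {target}, so fan → X fan is false there. This is the first violation.

4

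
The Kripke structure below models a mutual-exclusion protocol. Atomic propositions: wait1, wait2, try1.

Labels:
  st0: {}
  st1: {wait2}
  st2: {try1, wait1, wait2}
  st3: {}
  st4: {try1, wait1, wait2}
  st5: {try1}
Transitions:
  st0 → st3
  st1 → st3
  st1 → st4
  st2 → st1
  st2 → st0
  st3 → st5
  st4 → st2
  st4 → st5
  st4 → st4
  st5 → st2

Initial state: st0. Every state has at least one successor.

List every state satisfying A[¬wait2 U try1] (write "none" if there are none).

States satisfying ¬wait2: {st0, st3, st5}.
States satisfying try1: {st2, st4, st5}.
States satisfying A[¬wait2 U try1]: {st0, st2, st3, st4, st5}.

{st0, st2, st3, st4, st5}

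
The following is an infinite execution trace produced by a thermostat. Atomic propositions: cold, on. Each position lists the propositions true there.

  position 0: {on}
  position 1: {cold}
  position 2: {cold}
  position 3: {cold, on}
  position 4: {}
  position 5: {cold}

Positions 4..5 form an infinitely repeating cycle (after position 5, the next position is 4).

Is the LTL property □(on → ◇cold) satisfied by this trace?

Yes

on → ◇cold holds at every position 0..5, and those are all positions ever visited, so □(on → ◇cold) holds.
Positions where on holds: 0, 3.
Check ◇cold at each: 0→ok, 3→ok.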